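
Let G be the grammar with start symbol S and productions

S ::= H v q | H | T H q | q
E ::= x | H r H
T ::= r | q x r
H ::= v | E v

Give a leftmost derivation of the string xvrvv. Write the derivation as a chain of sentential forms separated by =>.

S => H   [S ::= H]
H => Ev   [H ::= E v]
Ev => HrHv   [E ::= H r H]
HrHv => EvrHv   [H ::= E v]
EvrHv => xvrHv   [E ::= x]
xvrHv => xvrvv   [H ::= v]

S => H => Ev => HrHv => EvrHv => xvrHv => xvrvv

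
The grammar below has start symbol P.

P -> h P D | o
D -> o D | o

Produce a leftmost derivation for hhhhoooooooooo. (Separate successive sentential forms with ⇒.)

P⇒hPD⇒hhPDD⇒hhhPDDD⇒hhhhPDDDD⇒hhhhoDDDD⇒hhhhooDDD⇒hhhhoooDDD⇒hhhhooooDDD⇒hhhhoooooDDD⇒hhhhooooooDD⇒hhhhoooooooD⇒hhhhooooooooD⇒hhhhoooooooooD⇒hhhhoooooooooo

P ⇒ hPD   [P -> h P D]
hPD ⇒ hhPDD   [P -> h P D]
hhPDD ⇒ hhhPDDD   [P -> h P D]
hhhPDDD ⇒ hhhhPDDDD   [P -> h P D]
hhhhPDDDD ⇒ hhhhoDDDD   [P -> o]
hhhhoDDDD ⇒ hhhhooDDD   [D -> o]
hhhhooDDD ⇒ hhhhoooDDD   [D -> o D]
hhhhoooDDD ⇒ hhhhooooDDD   [D -> o D]
hhhhooooDDD ⇒ hhhhoooooDDD   [D -> o D]
hhhhoooooDDD ⇒ hhhhooooooDD   [D -> o]
hhhhooooooDD ⇒ hhhhoooooooD   [D -> o]
hhhhoooooooD ⇒ hhhhooooooooD   [D -> o D]
hhhhooooooooD ⇒ hhhhoooooooooD   [D -> o D]
hhhhoooooooooD ⇒ hhhhoooooooooo   [D -> o]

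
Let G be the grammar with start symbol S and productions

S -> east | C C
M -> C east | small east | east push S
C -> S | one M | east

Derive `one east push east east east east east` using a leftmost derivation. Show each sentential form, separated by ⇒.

S ⇒ C C   [S -> C C]
C C ⇒ S C   [C -> S]
S C ⇒ C C C   [S -> C C]
C C C ⇒ one M C C   [C -> one M]
one M C C ⇒ one east push S C C   [M -> east push S]
one east push S C C ⇒ one east push C C C C   [S -> C C]
one east push C C C C ⇒ one east push S C C C   [C -> S]
one east push S C C C ⇒ one east push C C C C C   [S -> C C]
one east push C C C C C ⇒ one east push S C C C C   [C -> S]
one east push S C C C C ⇒ one east push east C C C C   [S -> east]
one east push east C C C C ⇒ one east push east east C C C   [C -> east]
one east push east east C C C ⇒ one east push east east east C C   [C -> east]
one east push east east east C C ⇒ one east push east east east east C   [C -> east]
one east push east east east east C ⇒ one east push east east east east east   [C -> east]

S ⇒ C C ⇒ S C ⇒ C C C ⇒ one M C C ⇒ one east push S C C ⇒ one east push C C C C ⇒ one east push S C C C ⇒ one east push C C C C C ⇒ one east push S C C C C ⇒ one east push east C C C C ⇒ one east push east east C C C ⇒ one east push east east east C C ⇒ one east push east east east east C ⇒ one east push east east east east east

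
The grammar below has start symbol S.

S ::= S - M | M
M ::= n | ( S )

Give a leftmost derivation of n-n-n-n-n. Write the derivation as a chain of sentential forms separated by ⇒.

S⇒S-M⇒S-M-M⇒S-M-M-M⇒S-M-M-M-M⇒M-M-M-M-M⇒n-M-M-M-M⇒n-n-M-M-M⇒n-n-n-M-M⇒n-n-n-n-M⇒n-n-n-n-n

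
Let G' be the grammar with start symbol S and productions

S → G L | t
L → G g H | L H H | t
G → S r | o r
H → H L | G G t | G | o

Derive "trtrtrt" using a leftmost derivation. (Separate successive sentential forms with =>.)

S => GL   [S → G L]
GL => SrL   [G → S r]
SrL => GLrL   [S → G L]
GLrL => SrLrL   [G → S r]
SrLrL => GLrLrL   [S → G L]
GLrLrL => SrLrLrL   [G → S r]
SrLrLrL => trLrLrL   [S → t]
trLrLrL => trtrLrL   [L → t]
trtrLrL => trtrtrL   [L → t]
trtrtrL => trtrtrt   [L → t]

S => GL => SrL => GLrL => SrLrL => GLrLrL => SrLrLrL => trLrLrL => trtrLrL => trtrtrL => trtrtrt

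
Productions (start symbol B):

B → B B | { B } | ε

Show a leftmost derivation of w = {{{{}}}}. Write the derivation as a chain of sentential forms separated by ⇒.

B ⇒ BB ⇒ {B}B ⇒ {BB}B ⇒ {{B}B}B ⇒ {{{B}}B}B ⇒ {{{{B}}}B}B ⇒ {{{{}}}B}B ⇒ {{{{}}}}B ⇒ {{{{}}}}

B ⇒ BB   [B → B B]
BB ⇒ {B}B   [B → { B }]
{B}B ⇒ {BB}B   [B → B B]
{BB}B ⇒ {{B}B}B   [B → { B }]
{{B}B}B ⇒ {{{B}}B}B   [B → { B }]
{{{B}}B}B ⇒ {{{{B}}}B}B   [B → { B }]
{{{{B}}}B}B ⇒ {{{{}}}B}B   [B → ε]
{{{{}}}B}B ⇒ {{{{}}}}B   [B → ε]
{{{{}}}}B ⇒ {{{{}}}}   [B → ε]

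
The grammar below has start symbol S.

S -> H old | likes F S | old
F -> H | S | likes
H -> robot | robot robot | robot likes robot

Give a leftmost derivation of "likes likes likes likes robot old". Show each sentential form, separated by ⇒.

S ⇒ likes F S ⇒ likes likes S ⇒ likes likes likes F S ⇒ likes likes likes likes S ⇒ likes likes likes likes H old ⇒ likes likes likes likes robot old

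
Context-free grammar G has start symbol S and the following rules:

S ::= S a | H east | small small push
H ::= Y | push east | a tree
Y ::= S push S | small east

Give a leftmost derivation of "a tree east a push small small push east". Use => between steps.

S => H east => Y east => S push S east => S a push S east => H east a push S east => a tree east a push S east => a tree east a push small small push east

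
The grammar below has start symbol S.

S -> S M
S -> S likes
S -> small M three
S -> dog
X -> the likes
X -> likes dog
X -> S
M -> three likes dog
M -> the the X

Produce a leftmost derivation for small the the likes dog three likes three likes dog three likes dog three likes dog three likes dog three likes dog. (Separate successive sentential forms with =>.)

S => S M   [S -> S M]
S M => S M M   [S -> S M]
S M M => S M M M   [S -> S M]
S M M M => S M M M M   [S -> S M]
S M M M M => S M M M M M   [S -> S M]
S M M M M M => S likes M M M M M   [S -> S likes]
S likes M M M M M => small M three likes M M M M M   [S -> small M three]
small M three likes M M M M M => small the the X three likes M M M M M   [M -> the the X]
small the the X three likes M M M M M => small the the likes dog three likes M M M M M   [X -> likes dog]
small the the likes dog three likes M M M M M => small the the likes dog three likes three likes dog M M M M   [M -> three likes dog]
small the the likes dog three likes three likes dog M M M M => small the the likes dog three likes three likes dog three likes dog M M M   [M -> three likes dog]
small the the likes dog three likes three likes dog three likes dog M M M => small the the likes dog three likes three likes dog three likes dog three likes dog M M   [M -> three likes dog]
small the the likes dog three likes three likes dog three likes dog three likes dog M M => small the the likes dog three likes three likes dog three likes dog three likes dog three likes dog M   [M -> three likes dog]
small the the likes dog three likes three likes dog three likes dog three likes dog three likes dog M => small the the likes dog three likes three likes dog three likes dog three likes dog three likes dog three likes dog   [M -> three likes dog]

S => S M => S M M => S M M M => S M M M M => S M M M M M => S likes M M M M M => small M three likes M M M M M => small the the X three likes M M M M M => small the the likes dog three likes M M M M M => small the the likes dog three likes three likes dog M M M M => small the the likes dog three likes three likes dog three likes dog M M M => small the the likes dog three likes three likes dog three likes dog three likes dog M M => small the the likes dog three likes three likes dog three likes dog three likes dog three likes dog M => small the the likes dog three likes three likes dog three likes dog three likes dog three likes dog three likes dog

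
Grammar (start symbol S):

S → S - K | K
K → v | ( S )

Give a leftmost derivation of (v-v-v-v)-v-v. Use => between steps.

S=>S-K=>S-K-K=>K-K-K=>(S)-K-K=>(S-K)-K-K=>(S-K-K)-K-K=>(S-K-K-K)-K-K=>(K-K-K-K)-K-K=>(v-K-K-K)-K-K=>(v-v-K-K)-K-K=>(v-v-v-K)-K-K=>(v-v-v-v)-K-K=>(v-v-v-v)-v-K=>(v-v-v-v)-v-v

S => S-K   [S → S - K]
S-K => S-K-K   [S → S - K]
S-K-K => K-K-K   [S → K]
K-K-K => (S)-K-K   [K → ( S )]
(S)-K-K => (S-K)-K-K   [S → S - K]
(S-K)-K-K => (S-K-K)-K-K   [S → S - K]
(S-K-K)-K-K => (S-K-K-K)-K-K   [S → S - K]
(S-K-K-K)-K-K => (K-K-K-K)-K-K   [S → K]
(K-K-K-K)-K-K => (v-K-K-K)-K-K   [K → v]
(v-K-K-K)-K-K => (v-v-K-K)-K-K   [K → v]
(v-v-K-K)-K-K => (v-v-v-K)-K-K   [K → v]
(v-v-v-K)-K-K => (v-v-v-v)-K-K   [K → v]
(v-v-v-v)-K-K => (v-v-v-v)-v-K   [K → v]
(v-v-v-v)-v-K => (v-v-v-v)-v-v   [K → v]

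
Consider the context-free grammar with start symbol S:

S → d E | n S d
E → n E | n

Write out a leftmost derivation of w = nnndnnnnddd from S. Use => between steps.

S=>nSd=>nnSdd=>nnnSddd=>nnndEddd=>nnndnEddd=>nnndnnEddd=>nnndnnnEddd=>nnndnnnnddd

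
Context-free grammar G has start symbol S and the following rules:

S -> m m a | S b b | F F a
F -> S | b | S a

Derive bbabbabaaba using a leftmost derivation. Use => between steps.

S => FFa   [S -> F F a]
FFa => SaFa   [F -> S a]
SaFa => FFaaFa   [S -> F F a]
FFaaFa => SaFaaFa   [F -> S a]
SaFaaFa => SbbaFaaFa   [S -> S b b]
SbbaFaaFa => FFabbaFaaFa   [S -> F F a]
FFabbaFaaFa => bFabbaFaaFa   [F -> b]
bFabbaFaaFa => bbabbaFaaFa   [F -> b]
bbabbaFaaFa => bbabbabaaFa   [F -> b]
bbabbabaaFa => bbabbabaaba   [F -> b]

S => FFa => SaFa => FFaaFa => SaFaaFa => SbbaFaaFa => FFabbaFaaFa => bFabbaFaaFa => bbabbaFaaFa => bbabbabaaFa => bbabbabaaba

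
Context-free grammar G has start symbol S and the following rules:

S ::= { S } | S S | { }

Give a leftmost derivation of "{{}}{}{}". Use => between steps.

S=>SS=>SSS=>{S}SS=>{{}}SS=>{{}}{}S=>{{}}{}{}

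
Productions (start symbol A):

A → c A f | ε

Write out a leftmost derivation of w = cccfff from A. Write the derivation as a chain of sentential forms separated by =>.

A => cAf => ccAff => cccAfff => cccfff

A => cAf   [A → c A f]
cAf => ccAff   [A → c A f]
ccAff => cccAfff   [A → c A f]
cccAfff => cccfff   [A → ε]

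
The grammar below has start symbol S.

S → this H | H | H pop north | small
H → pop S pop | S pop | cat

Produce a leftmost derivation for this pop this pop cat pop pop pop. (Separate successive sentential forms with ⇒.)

S ⇒ this H ⇒ this pop S pop ⇒ this pop H pop ⇒ this pop S pop pop ⇒ this pop this H pop pop ⇒ this pop this pop S pop pop pop ⇒ this pop this pop H pop pop pop ⇒ this pop this pop cat pop pop pop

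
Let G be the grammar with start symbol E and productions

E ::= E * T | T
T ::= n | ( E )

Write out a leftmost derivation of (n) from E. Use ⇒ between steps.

E⇒T⇒(E)⇒(T)⇒(n)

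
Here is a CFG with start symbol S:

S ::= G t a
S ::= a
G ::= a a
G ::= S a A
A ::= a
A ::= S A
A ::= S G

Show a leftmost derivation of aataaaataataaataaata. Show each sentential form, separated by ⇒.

S⇒Gta⇒SaAta⇒GtaaAta⇒SaAtaaAta⇒GtaaAtaaAta⇒SaAtaaAtaaAta⇒GtaaAtaaAtaaAta⇒aataaAtaaAtaaAta⇒aataaSAtaaAtaaAta⇒aataaGtaAtaaAtaaAta⇒aataaaataAtaaAtaaAta⇒aataaaataataaAtaaAta⇒aataaaataataaataaAta⇒aataaaataataaataaata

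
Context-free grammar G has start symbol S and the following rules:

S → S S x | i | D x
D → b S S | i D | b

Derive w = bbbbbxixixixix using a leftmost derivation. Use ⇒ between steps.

S ⇒ Dx   [S → D x]
Dx ⇒ bSSx   [D → b S S]
bSSx ⇒ bDxSx   [S → D x]
bDxSx ⇒ bbSSxSx   [D → b S S]
bbSSxSx ⇒ bbDxSxSx   [S → D x]
bbDxSxSx ⇒ bbbSSxSxSx   [D → b S S]
bbbSSxSxSx ⇒ bbbDxSxSxSx   [S → D x]
bbbDxSxSxSx ⇒ bbbbSSxSxSxSx   [D → b S S]
bbbbSSxSxSxSx ⇒ bbbbDxSxSxSxSx   [S → D x]
bbbbDxSxSxSxSx ⇒ bbbbbxSxSxSxSx   [D → b]
bbbbbxSxSxSxSx ⇒ bbbbbxixSxSxSx   [S → i]
bbbbbxixSxSxSx ⇒ bbbbbxixixSxSx   [S → i]
bbbbbxixixSxSx ⇒ bbbbbxixixixSx   [S → i]
bbbbbxixixixSx ⇒ bbbbbxixixixix   [S → i]

S⇒Dx⇒bSSx⇒bDxSx⇒bbSSxSx⇒bbDxSxSx⇒bbbSSxSxSx⇒bbbDxSxSxSx⇒bbbbSSxSxSxSx⇒bbbbDxSxSxSxSx⇒bbbbbxSxSxSxSx⇒bbbbbxixSxSxSx⇒bbbbbxixixSxSx⇒bbbbbxixixixSx⇒bbbbbxixixixix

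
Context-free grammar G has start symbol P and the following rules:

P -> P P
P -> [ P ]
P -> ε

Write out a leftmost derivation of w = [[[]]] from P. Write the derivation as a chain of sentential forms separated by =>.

P => PP   [P -> P P]
PP => [P]P   [P -> [ P ]]
[P]P => [[P]]P   [P -> [ P ]]
[[P]]P => [[PP]]P   [P -> P P]
[[PP]]P => [[PPP]]P   [P -> P P]
[[PPP]]P => [[PPPP]]P   [P -> P P]
[[PPPP]]P => [[[P]PPP]]P   [P -> [ P ]]
[[[P]PPP]]P => [[[]PPP]]P   [P -> ε]
[[[]PPP]]P => [[[]PP]]P   [P -> ε]
[[[]PP]]P => [[[]P]]P   [P -> ε]
[[[]P]]P => [[[]]]P   [P -> ε]
[[[]]]P => [[[]]]   [P -> ε]

P => PP => [P]P => [[P]]P => [[PP]]P => [[PPP]]P => [[PPPP]]P => [[[P]PPP]]P => [[[]PPP]]P => [[[]PP]]P => [[[]P]]P => [[[]]]P => [[[]]]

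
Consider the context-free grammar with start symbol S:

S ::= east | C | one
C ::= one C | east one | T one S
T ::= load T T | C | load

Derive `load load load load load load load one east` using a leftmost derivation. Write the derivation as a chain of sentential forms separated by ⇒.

S ⇒ C ⇒ T one S ⇒ load T T one S ⇒ load load T T T one S ⇒ load load load T T T T one S ⇒ load load load load T T T one S ⇒ load load load load load T T one S ⇒ load load load load load load T one S ⇒ load load load load load load load one S ⇒ load load load load load load load one east

S ⇒ C   [S ::= C]
C ⇒ T one S   [C ::= T one S]
T one S ⇒ load T T one S   [T ::= load T T]
load T T one S ⇒ load load T T T one S   [T ::= load T T]
load load T T T one S ⇒ load load load T T T T one S   [T ::= load T T]
load load load T T T T one S ⇒ load load load load T T T one S   [T ::= load]
load load load load T T T one S ⇒ load load load load load T T one S   [T ::= load]
load load load load load T T one S ⇒ load load load load load load T one S   [T ::= load]
load load load load load load T one S ⇒ load load load load load load load one S   [T ::= load]
load load load load load load load one S ⇒ load load load load load load load one east   [S ::= east]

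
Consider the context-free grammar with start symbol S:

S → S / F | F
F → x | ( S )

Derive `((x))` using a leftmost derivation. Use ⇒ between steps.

S ⇒ F   [S → F]
F ⇒ (S)   [F → ( S )]
(S) ⇒ (F)   [S → F]
(F) ⇒ ((S))   [F → ( S )]
((S)) ⇒ ((F))   [S → F]
((F)) ⇒ ((x))   [F → x]

S ⇒ F ⇒ (S) ⇒ (F) ⇒ ((S)) ⇒ ((F)) ⇒ ((x))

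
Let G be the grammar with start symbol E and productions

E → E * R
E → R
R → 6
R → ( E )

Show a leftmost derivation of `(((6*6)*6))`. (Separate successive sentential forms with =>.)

E=>R=>(E)=>(R)=>((E))=>((E*R))=>((R*R))=>(((E)*R))=>(((E*R)*R))=>(((R*R)*R))=>(((6*R)*R))=>(((6*6)*R))=>(((6*6)*6))

E => R   [E → R]
R => (E)   [R → ( E )]
(E) => (R)   [E → R]
(R) => ((E))   [R → ( E )]
((E)) => ((E*R))   [E → E * R]
((E*R)) => ((R*R))   [E → R]
((R*R)) => (((E)*R))   [R → ( E )]
(((E)*R)) => (((E*R)*R))   [E → E * R]
(((E*R)*R)) => (((R*R)*R))   [E → R]
(((R*R)*R)) => (((6*R)*R))   [R → 6]
(((6*R)*R)) => (((6*6)*R))   [R → 6]
(((6*6)*R)) => (((6*6)*6))   [R → 6]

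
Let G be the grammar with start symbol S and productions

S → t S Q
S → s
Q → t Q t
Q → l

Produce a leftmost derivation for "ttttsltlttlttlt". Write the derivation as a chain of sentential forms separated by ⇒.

S⇒tSQ⇒ttSQQ⇒tttSQQQ⇒ttttSQQQQ⇒ttttsQQQQ⇒ttttslQQQ⇒ttttsltQtQQ⇒ttttsltltQQ⇒ttttsltlttQtQ⇒ttttsltlttltQ⇒ttttsltlttlttQt⇒ttttsltlttlttlt

S ⇒ tSQ   [S → t S Q]
tSQ ⇒ ttSQQ   [S → t S Q]
ttSQQ ⇒ tttSQQQ   [S → t S Q]
tttSQQQ ⇒ ttttSQQQQ   [S → t S Q]
ttttSQQQQ ⇒ ttttsQQQQ   [S → s]
ttttsQQQQ ⇒ ttttslQQQ   [Q → l]
ttttslQQQ ⇒ ttttsltQtQQ   [Q → t Q t]
ttttsltQtQQ ⇒ ttttsltltQQ   [Q → l]
ttttsltltQQ ⇒ ttttsltlttQtQ   [Q → t Q t]
ttttsltlttQtQ ⇒ ttttsltlttltQ   [Q → l]
ttttsltlttltQ ⇒ ttttsltlttlttQt   [Q → t Q t]
ttttsltlttlttQt ⇒ ttttsltlttlttlt   [Q → l]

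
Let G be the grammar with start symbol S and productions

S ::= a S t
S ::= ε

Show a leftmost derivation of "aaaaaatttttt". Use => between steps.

S => aSt   [S ::= a S t]
aSt => aaStt   [S ::= a S t]
aaStt => aaaSttt   [S ::= a S t]
aaaSttt => aaaaStttt   [S ::= a S t]
aaaaStttt => aaaaaSttttt   [S ::= a S t]
aaaaaSttttt => aaaaaaStttttt   [S ::= a S t]
aaaaaaStttttt => aaaaaatttttt   [S ::= ε]

S=>aSt=>aaStt=>aaaSttt=>aaaaStttt=>aaaaaSttttt=>aaaaaaStttttt=>aaaaaatttttt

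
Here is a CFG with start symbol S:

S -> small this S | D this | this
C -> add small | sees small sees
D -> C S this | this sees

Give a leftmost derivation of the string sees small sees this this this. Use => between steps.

S => D this   [S -> D this]
D this => C S this this   [D -> C S this]
C S this this => sees small sees S this this   [C -> sees small sees]
sees small sees S this this => sees small sees this this this   [S -> this]

S => D this => C S this this => sees small sees S this this => sees small sees this this this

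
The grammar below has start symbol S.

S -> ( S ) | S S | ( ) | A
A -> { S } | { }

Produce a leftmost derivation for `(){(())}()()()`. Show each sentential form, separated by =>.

S => SS => SSS => ()SS => ()SSS => ()SSSS => ()ASSS => (){S}SSS => (){(S)}SSS => (){(())}SSS => (){(())}()SS => (){(())}()()S => (){(())}()()()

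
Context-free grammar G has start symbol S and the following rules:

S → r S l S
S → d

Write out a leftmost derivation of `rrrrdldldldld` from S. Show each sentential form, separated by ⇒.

S ⇒ rSlS ⇒ rrSlSlS ⇒ rrrSlSlSlS ⇒ rrrrSlSlSlSlS ⇒ rrrrdlSlSlSlS ⇒ rrrrdldlSlSlS ⇒ rrrrdldldlSlS ⇒ rrrrdldldldlS ⇒ rrrrdldldldld

S ⇒ rSlS   [S → r S l S]
rSlS ⇒ rrSlSlS   [S → r S l S]
rrSlSlS ⇒ rrrSlSlSlS   [S → r S l S]
rrrSlSlSlS ⇒ rrrrSlSlSlSlS   [S → r S l S]
rrrrSlSlSlSlS ⇒ rrrrdlSlSlSlS   [S → d]
rrrrdlSlSlSlS ⇒ rrrrdldlSlSlS   [S → d]
rrrrdldlSlSlS ⇒ rrrrdldldlSlS   [S → d]
rrrrdldldlSlS ⇒ rrrrdldldldlS   [S → d]
rrrrdldldldlS ⇒ rrrrdldldldld   [S → d]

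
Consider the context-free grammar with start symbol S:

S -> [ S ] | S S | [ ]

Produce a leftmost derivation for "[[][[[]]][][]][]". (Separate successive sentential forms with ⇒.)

S ⇒ SS   [S -> S S]
SS ⇒ [S]S   [S -> [ S ]]
[S]S ⇒ [SS]S   [S -> S S]
[SS]S ⇒ [SSS]S   [S -> S S]
[SSS]S ⇒ [[]SS]S   [S -> [ ]]
[[]SS]S ⇒ [[][S]S]S   [S -> [ S ]]
[[][S]S]S ⇒ [[][[S]]S]S   [S -> [ S ]]
[[][[S]]S]S ⇒ [[][[[]]]S]S   [S -> [ ]]
[[][[[]]]S]S ⇒ [[][[[]]]SS]S   [S -> S S]
[[][[[]]]SS]S ⇒ [[][[[]]][]S]S   [S -> [ ]]
[[][[[]]][]S]S ⇒ [[][[[]]][][]]S   [S -> [ ]]
[[][[[]]][][]]S ⇒ [[][[[]]][][]][]   [S -> [ ]]

S⇒SS⇒[S]S⇒[SS]S⇒[SSS]S⇒[[]SS]S⇒[[][S]S]S⇒[[][[S]]S]S⇒[[][[[]]]S]S⇒[[][[[]]]SS]S⇒[[][[[]]][]S]S⇒[[][[[]]][][]]S⇒[[][[[]]][][]][]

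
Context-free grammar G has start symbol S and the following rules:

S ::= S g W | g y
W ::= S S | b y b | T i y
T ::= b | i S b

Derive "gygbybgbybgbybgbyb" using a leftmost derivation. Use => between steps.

S=>SgW=>SgWgW=>SgWgWgW=>SgWgWgWgW=>gygWgWgWgW=>gygbybgWgWgW=>gygbybgbybgWgW=>gygbybgbybgbybgW=>gygbybgbybgbybgbyb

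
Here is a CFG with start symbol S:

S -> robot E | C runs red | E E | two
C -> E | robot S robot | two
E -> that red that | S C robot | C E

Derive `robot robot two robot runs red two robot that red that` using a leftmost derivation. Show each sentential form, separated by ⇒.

S ⇒ robot E ⇒ robot C E ⇒ robot E E ⇒ robot S C robot E ⇒ robot C runs red C robot E ⇒ robot robot S robot runs red C robot E ⇒ robot robot two robot runs red C robot E ⇒ robot robot two robot runs red two robot E ⇒ robot robot two robot runs red two robot that red that

S ⇒ robot E   [S -> robot E]
robot E ⇒ robot C E   [E -> C E]
robot C E ⇒ robot E E   [C -> E]
robot E E ⇒ robot S C robot E   [E -> S C robot]
robot S C robot E ⇒ robot C runs red C robot E   [S -> C runs red]
robot C runs red C robot E ⇒ robot robot S robot runs red C robot E   [C -> robot S robot]
robot robot S robot runs red C robot E ⇒ robot robot two robot runs red C robot E   [S -> two]
robot robot two robot runs red C robot E ⇒ robot robot two robot runs red two robot E   [C -> two]
robot robot two robot runs red two robot E ⇒ robot robot two robot runs red two robot that red that   [E -> that red that]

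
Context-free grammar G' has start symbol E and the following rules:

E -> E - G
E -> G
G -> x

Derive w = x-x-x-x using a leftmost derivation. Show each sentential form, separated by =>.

E=>E-G=>E-G-G=>E-G-G-G=>G-G-G-G=>x-G-G-G=>x-x-G-G=>x-x-x-G=>x-x-x-x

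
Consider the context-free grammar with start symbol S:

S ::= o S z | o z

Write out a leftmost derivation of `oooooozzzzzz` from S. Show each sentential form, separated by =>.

S => oSz => ooSzz => oooSzzz => ooooSzzzz => oooooSzzzzz => oooooozzzzzz

S => oSz   [S ::= o S z]
oSz => ooSzz   [S ::= o S z]
ooSzz => oooSzzz   [S ::= o S z]
oooSzzz => ooooSzzzz   [S ::= o S z]
ooooSzzzz => oooooSzzzzz   [S ::= o S z]
oooooSzzzzz => oooooozzzzzz   [S ::= o z]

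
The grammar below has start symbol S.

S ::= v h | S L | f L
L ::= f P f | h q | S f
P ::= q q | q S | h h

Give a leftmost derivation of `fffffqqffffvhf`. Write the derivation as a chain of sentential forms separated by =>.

S=>SL=>fLL=>fSfL=>ffLfL=>ffSffL=>fffLffL=>fffSfffL=>ffffLfffL=>fffffPffffL=>fffffqqffffL=>fffffqqffffSf=>fffffqqffffvhf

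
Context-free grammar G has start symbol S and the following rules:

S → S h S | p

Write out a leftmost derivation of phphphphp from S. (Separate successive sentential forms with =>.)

S => ShS => ShShS => phShS => phShShS => phShShShS => phphShShS => phphphShS => phphphphS => phphphphp

S => ShS   [S → S h S]
ShS => ShShS   [S → S h S]
ShShS => phShS   [S → p]
phShS => phShShS   [S → S h S]
phShShS => phShShShS   [S → S h S]
phShShShS => phphShShS   [S → p]
phphShShS => phphphShS   [S → p]
phphphShS => phphphphS   [S → p]
phphphphS => phphphphp   [S → p]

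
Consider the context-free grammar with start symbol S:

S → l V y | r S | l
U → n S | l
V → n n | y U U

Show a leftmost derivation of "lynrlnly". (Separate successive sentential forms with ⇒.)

S ⇒ lVy   [S → l V y]
lVy ⇒ lyUUy   [V → y U U]
lyUUy ⇒ lynSUy   [U → n S]
lynSUy ⇒ lynrSUy   [S → r S]
lynrSUy ⇒ lynrlUy   [S → l]
lynrlUy ⇒ lynrlnSy   [U → n S]
lynrlnSy ⇒ lynrlnly   [S → l]

S ⇒ lVy ⇒ lyUUy ⇒ lynSUy ⇒ lynrSUy ⇒ lynrlUy ⇒ lynrlnSy ⇒ lynrlnly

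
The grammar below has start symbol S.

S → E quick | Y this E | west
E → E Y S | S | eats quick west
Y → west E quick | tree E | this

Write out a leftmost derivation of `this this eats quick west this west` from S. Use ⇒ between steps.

S ⇒ Y this E ⇒ this this E ⇒ this this E Y S ⇒ this this eats quick west Y S ⇒ this this eats quick west this S ⇒ this this eats quick west this west

S ⇒ Y this E   [S → Y this E]
Y this E ⇒ this this E   [Y → this]
this this E ⇒ this this E Y S   [E → E Y S]
this this E Y S ⇒ this this eats quick west Y S   [E → eats quick west]
this this eats quick west Y S ⇒ this this eats quick west this S   [Y → this]
this this eats quick west this S ⇒ this this eats quick west this west   [S → west]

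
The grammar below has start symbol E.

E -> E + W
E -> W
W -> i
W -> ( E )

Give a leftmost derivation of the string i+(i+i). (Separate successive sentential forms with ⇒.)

E⇒E+W⇒W+W⇒i+W⇒i+(E)⇒i+(E+W)⇒i+(W+W)⇒i+(i+W)⇒i+(i+i)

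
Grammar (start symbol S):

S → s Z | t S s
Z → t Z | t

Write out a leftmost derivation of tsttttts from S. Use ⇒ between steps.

S ⇒ tSs   [S → t S s]
tSs ⇒ tsZs   [S → s Z]
tsZs ⇒ tstZs   [Z → t Z]
tstZs ⇒ tsttZs   [Z → t Z]
tsttZs ⇒ tstttZs   [Z → t Z]
tstttZs ⇒ tsttttZs   [Z → t Z]
tsttttZs ⇒ tsttttts   [Z → t]

S ⇒ tSs ⇒ tsZs ⇒ tstZs ⇒ tsttZs ⇒ tstttZs ⇒ tsttttZs ⇒ tsttttts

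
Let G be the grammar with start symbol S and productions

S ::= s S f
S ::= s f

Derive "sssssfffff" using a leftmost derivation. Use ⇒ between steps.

S ⇒ sSf ⇒ ssSff ⇒ sssSfff ⇒ ssssSffff ⇒ sssssfffff

S ⇒ sSf   [S ::= s S f]
sSf ⇒ ssSff   [S ::= s S f]
ssSff ⇒ sssSfff   [S ::= s S f]
sssSfff ⇒ ssssSffff   [S ::= s S f]
ssssSffff ⇒ sssssfffff   [S ::= s f]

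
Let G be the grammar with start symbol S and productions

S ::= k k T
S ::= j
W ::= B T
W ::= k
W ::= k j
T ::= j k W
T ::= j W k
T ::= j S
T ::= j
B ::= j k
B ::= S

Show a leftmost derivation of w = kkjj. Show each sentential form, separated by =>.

S=>kkT=>kkjS=>kkjj

S => kkT   [S ::= k k T]
kkT => kkjS   [T ::= j S]
kkjS => kkjj   [S ::= j]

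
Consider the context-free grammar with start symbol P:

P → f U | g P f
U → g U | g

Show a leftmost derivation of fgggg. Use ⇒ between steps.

P ⇒ fU ⇒ fgU ⇒ fggU ⇒ fgggU ⇒ fgggg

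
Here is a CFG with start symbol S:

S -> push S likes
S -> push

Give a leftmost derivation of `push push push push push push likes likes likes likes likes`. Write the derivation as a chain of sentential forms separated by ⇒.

S ⇒ push S likes   [S -> push S likes]
push S likes ⇒ push push S likes likes   [S -> push S likes]
push push S likes likes ⇒ push push push S likes likes likes   [S -> push S likes]
push push push S likes likes likes ⇒ push push push push S likes likes likes likes   [S -> push S likes]
push push push push S likes likes likes likes ⇒ push push push push push S likes likes likes likes likes   [S -> push S likes]
push push push push push S likes likes likes likes likes ⇒ push push push push push push likes likes likes likes likes   [S -> push]

S ⇒ push S likes ⇒ push push S likes likes ⇒ push push push S likes likes likes ⇒ push push push push S likes likes likes likes ⇒ push push push push push S likes likes likes likes likes ⇒ push push push push push push likes likes likes likes likes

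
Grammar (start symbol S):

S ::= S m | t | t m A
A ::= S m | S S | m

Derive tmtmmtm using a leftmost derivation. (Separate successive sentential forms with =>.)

S => tmA   [S ::= t m A]
tmA => tmSS   [A ::= S S]
tmSS => tmtmAS   [S ::= t m A]
tmtmAS => tmtmmS   [A ::= m]
tmtmmS => tmtmmSm   [S ::= S m]
tmtmmSm => tmtmmtm   [S ::= t]

S => tmA => tmSS => tmtmAS => tmtmmS => tmtmmSm => tmtmmtm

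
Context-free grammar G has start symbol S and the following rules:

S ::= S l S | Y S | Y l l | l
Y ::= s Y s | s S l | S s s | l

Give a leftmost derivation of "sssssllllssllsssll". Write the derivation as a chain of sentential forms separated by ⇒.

S ⇒ Yll ⇒ sYsll ⇒ ssYssll ⇒ sssYsssll ⇒ ssssSlsssll ⇒ ssssYSlsssll ⇒ ssssSssSlsssll ⇒ ssssYllssSlsssll ⇒ sssssSlllssSlsssll ⇒ sssssllllssSlsssll ⇒ sssssllllssllsssll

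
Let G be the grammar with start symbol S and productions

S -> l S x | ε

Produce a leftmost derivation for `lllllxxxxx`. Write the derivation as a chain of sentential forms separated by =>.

S => lSx => llSxx => lllSxxx => llllSxxxx => lllllSxxxxx => lllllxxxxx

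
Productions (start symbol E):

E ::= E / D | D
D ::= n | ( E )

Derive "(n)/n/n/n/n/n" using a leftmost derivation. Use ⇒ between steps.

E⇒E/D⇒E/D/D⇒E/D/D/D⇒E/D/D/D/D⇒E/D/D/D/D/D⇒D/D/D/D/D/D⇒(E)/D/D/D/D/D⇒(D)/D/D/D/D/D⇒(n)/D/D/D/D/D⇒(n)/n/D/D/D/D⇒(n)/n/n/D/D/D⇒(n)/n/n/n/D/D⇒(n)/n/n/n/n/D⇒(n)/n/n/n/n/n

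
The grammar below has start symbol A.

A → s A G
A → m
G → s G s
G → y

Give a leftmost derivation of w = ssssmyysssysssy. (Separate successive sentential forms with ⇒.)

A ⇒ sAG ⇒ ssAGG ⇒ sssAGGG ⇒ ssssAGGGG ⇒ ssssmGGGG ⇒ ssssmyGGG ⇒ ssssmyyGG ⇒ ssssmyysGsG ⇒ ssssmyyssGssG ⇒ ssssmyysssGsssG ⇒ ssssmyysssysssG ⇒ ssssmyysssysssy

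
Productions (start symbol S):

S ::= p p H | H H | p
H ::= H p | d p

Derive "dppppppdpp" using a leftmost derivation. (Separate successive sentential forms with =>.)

S=>HH=>HpH=>HppH=>HpppH=>HppppH=>HpppppH=>dppppppH=>dppppppHp=>dppppppdpp

S => HH   [S ::= H H]
HH => HpH   [H ::= H p]
HpH => HppH   [H ::= H p]
HppH => HpppH   [H ::= H p]
HpppH => HppppH   [H ::= H p]
HppppH => HpppppH   [H ::= H p]
HpppppH => dppppppH   [H ::= d p]
dppppppH => dppppppHp   [H ::= H p]
dppppppHp => dppppppdpp   [H ::= d p]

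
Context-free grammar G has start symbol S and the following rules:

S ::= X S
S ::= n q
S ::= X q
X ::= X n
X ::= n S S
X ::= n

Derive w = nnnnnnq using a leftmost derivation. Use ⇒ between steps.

S ⇒ Xq ⇒ Xnq ⇒ Xnnq ⇒ Xnnnq ⇒ Xnnnnq ⇒ Xnnnnnq ⇒ nnnnnnq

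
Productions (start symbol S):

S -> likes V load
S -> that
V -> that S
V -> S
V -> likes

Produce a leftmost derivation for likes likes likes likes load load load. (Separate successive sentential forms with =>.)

S => likes V load => likes S load => likes likes V load load => likes likes S load load => likes likes likes V load load load => likes likes likes likes load load load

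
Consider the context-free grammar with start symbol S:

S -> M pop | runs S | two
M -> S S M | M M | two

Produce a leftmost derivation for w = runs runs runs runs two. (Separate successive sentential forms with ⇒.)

S ⇒ runs S ⇒ runs runs S ⇒ runs runs runs S ⇒ runs runs runs runs S ⇒ runs runs runs runs two

S ⇒ runs S   [S -> runs S]
runs S ⇒ runs runs S   [S -> runs S]
runs runs S ⇒ runs runs runs S   [S -> runs S]
runs runs runs S ⇒ runs runs runs runs S   [S -> runs S]
runs runs runs runs S ⇒ runs runs runs runs two   [S -> two]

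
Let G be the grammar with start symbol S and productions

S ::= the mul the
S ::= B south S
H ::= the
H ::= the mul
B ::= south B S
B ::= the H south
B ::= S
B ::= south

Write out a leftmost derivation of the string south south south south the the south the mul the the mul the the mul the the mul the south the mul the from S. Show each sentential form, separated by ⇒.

S ⇒ B south S   [S ::= B south S]
B south S ⇒ south B S south S   [B ::= south B S]
south B S south S ⇒ south south B S S south S   [B ::= south B S]
south south B S S south S ⇒ south south south B S S S south S   [B ::= south B S]
south south south B S S S south S ⇒ south south south south B S S S S south S   [B ::= south B S]
south south south south B S S S S south S ⇒ south south south south the H south S S S S south S   [B ::= the H south]
south south south south the H south S S S S south S ⇒ south south south south the the south S S S S south S   [H ::= the]
south south south south the the south S S S S south S ⇒ south south south south the the south the mul the S S S south S   [S ::= the mul the]
south south south south the the south the mul the S S S south S ⇒ south south south south the the south the mul the the mul the S S south S   [S ::= the mul the]
south south south south the the south the mul the the mul the S S south S ⇒ south south south south the the south the mul the the mul the the mul the S south S   [S ::= the mul the]
south south south south the the south the mul the the mul the the mul the S south S ⇒ south south south south the the south the mul the the mul the the mul the the mul the south S   [S ::= the mul the]
south south south south the the south the mul the the mul the the mul the the mul the south S ⇒ south south south south the the south the mul the the mul the the mul the the mul the south the mul the   [S ::= the mul the]

S ⇒ B south S ⇒ south B S south S ⇒ south south B S S south S ⇒ south south south B S S S south S ⇒ south south south south B S S S S south S ⇒ south south south south the H south S S S S south S ⇒ south south south south the the south S S S S south S ⇒ south south south south the the south the mul the S S S south S ⇒ south south south south the the south the mul the the mul the S S south S ⇒ south south south south the the south the mul the the mul the the mul the S south S ⇒ south south south south the the south the mul the the mul the the mul the the mul the south S ⇒ south south south south the the south the mul the the mul the the mul the the mul the south the mul the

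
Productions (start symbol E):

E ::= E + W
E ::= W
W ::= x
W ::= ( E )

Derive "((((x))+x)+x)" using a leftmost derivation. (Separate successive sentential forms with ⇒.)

E ⇒ W ⇒ (E) ⇒ (E+W) ⇒ (W+W) ⇒ ((E)+W) ⇒ ((E+W)+W) ⇒ ((W+W)+W) ⇒ (((E)+W)+W) ⇒ (((W)+W)+W) ⇒ ((((E))+W)+W) ⇒ ((((W))+W)+W) ⇒ ((((x))+W)+W) ⇒ ((((x))+x)+W) ⇒ ((((x))+x)+x)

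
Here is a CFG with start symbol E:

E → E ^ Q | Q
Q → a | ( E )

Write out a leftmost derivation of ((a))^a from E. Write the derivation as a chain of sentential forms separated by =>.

E=>E^Q=>Q^Q=>(E)^Q=>(Q)^Q=>((E))^Q=>((Q))^Q=>((a))^Q=>((a))^a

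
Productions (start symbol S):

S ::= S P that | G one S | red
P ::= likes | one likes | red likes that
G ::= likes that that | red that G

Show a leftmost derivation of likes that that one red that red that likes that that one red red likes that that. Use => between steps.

S => G one S   [S ::= G one S]
G one S => likes that that one S   [G ::= likes that that]
likes that that one S => likes that that one G one S   [S ::= G one S]
likes that that one G one S => likes that that one red that G one S   [G ::= red that G]
likes that that one red that G one S => likes that that one red that red that G one S   [G ::= red that G]
likes that that one red that red that G one S => likes that that one red that red that likes that that one S   [G ::= likes that that]
likes that that one red that red that likes that that one S => likes that that one red that red that likes that that one S P that   [S ::= S P that]
likes that that one red that red that likes that that one S P that => likes that that one red that red that likes that that one red P that   [S ::= red]
likes that that one red that red that likes that that one red P that => likes that that one red that red that likes that that one red red likes that that   [P ::= red likes that]

S => G one S => likes that that one S => likes that that one G one S => likes that that one red that G one S => likes that that one red that red that G one S => likes that that one red that red that likes that that one S => likes that that one red that red that likes that that one S P that => likes that that one red that red that likes that that one red P that => likes that that one red that red that likes that that one red red likes that that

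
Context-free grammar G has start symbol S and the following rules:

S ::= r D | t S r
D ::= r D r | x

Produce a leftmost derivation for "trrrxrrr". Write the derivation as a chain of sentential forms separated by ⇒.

S⇒tSr⇒trDr⇒trrDrr⇒trrrDrrr⇒trrrxrrr

S ⇒ tSr   [S ::= t S r]
tSr ⇒ trDr   [S ::= r D]
trDr ⇒ trrDrr   [D ::= r D r]
trrDrr ⇒ trrrDrrr   [D ::= r D r]
trrrDrrr ⇒ trrrxrrr   [D ::= x]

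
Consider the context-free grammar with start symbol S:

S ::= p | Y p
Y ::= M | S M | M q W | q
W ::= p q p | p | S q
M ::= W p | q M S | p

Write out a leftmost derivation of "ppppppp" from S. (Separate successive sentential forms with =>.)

S => Yp => SMp => YpMp => SMpMp => YpMpMp => SMpMpMp => pMpMpMp => pppMpMp => pppppMp => ppppppp

S => Yp   [S ::= Y p]
Yp => SMp   [Y ::= S M]
SMp => YpMp   [S ::= Y p]
YpMp => SMpMp   [Y ::= S M]
SMpMp => YpMpMp   [S ::= Y p]
YpMpMp => SMpMpMp   [Y ::= S M]
SMpMpMp => pMpMpMp   [S ::= p]
pMpMpMp => pppMpMp   [M ::= p]
pppMpMp => pppppMp   [M ::= p]
pppppMp => ppppppp   [M ::= p]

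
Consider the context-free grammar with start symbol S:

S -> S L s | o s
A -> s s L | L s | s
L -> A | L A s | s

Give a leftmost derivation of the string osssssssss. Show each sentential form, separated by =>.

S => SLs   [S -> S L s]
SLs => SLsLs   [S -> S L s]
SLsLs => SLsLsLs   [S -> S L s]
SLsLsLs => SLsLsLsLs   [S -> S L s]
SLsLsLsLs => osLsLsLsLs   [S -> o s]
osLsLsLsLs => osAsLsLsLs   [L -> A]
osAsLsLsLs => osssLsLsLs   [A -> s]
osssLsLsLs => osssssLsLs   [L -> s]
osssssLsLs => osssssssLs   [L -> s]
osssssssLs => osssssssss   [L -> s]

S=>SLs=>SLsLs=>SLsLsLs=>SLsLsLsLs=>osLsLsLsLs=>osAsLsLsLs=>osssLsLsLs=>osssssLsLs=>osssssssLs=>osssssssss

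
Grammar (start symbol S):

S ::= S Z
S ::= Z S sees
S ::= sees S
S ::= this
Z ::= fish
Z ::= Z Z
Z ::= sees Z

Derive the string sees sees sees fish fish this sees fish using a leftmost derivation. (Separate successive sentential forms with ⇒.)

S ⇒ sees S ⇒ sees sees S ⇒ sees sees S Z ⇒ sees sees Z S sees Z ⇒ sees sees sees Z S sees Z ⇒ sees sees sees Z Z S sees Z ⇒ sees sees sees fish Z S sees Z ⇒ sees sees sees fish fish S sees Z ⇒ sees sees sees fish fish this sees Z ⇒ sees sees sees fish fish this sees fish

S ⇒ sees S   [S ::= sees S]
sees S ⇒ sees sees S   [S ::= sees S]
sees sees S ⇒ sees sees S Z   [S ::= S Z]
sees sees S Z ⇒ sees sees Z S sees Z   [S ::= Z S sees]
sees sees Z S sees Z ⇒ sees sees sees Z S sees Z   [Z ::= sees Z]
sees sees sees Z S sees Z ⇒ sees sees sees Z Z S sees Z   [Z ::= Z Z]
sees sees sees Z Z S sees Z ⇒ sees sees sees fish Z S sees Z   [Z ::= fish]
sees sees sees fish Z S sees Z ⇒ sees sees sees fish fish S sees Z   [Z ::= fish]
sees sees sees fish fish S sees Z ⇒ sees sees sees fish fish this sees Z   [S ::= this]
sees sees sees fish fish this sees Z ⇒ sees sees sees fish fish this sees fish   [Z ::= fish]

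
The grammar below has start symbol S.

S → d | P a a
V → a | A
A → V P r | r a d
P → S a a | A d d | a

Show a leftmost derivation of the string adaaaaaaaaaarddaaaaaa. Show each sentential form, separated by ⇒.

S ⇒ Paa ⇒ Saaaa ⇒ Paaaaaa ⇒ Addaaaaaa ⇒ VPrddaaaaaa ⇒ aPrddaaaaaa ⇒ aSaarddaaaaaa ⇒ aPaaaarddaaaaaa ⇒ aSaaaaaarddaaaaaa ⇒ aPaaaaaaaarddaaaaaa ⇒ aSaaaaaaaaaarddaaaaaa ⇒ adaaaaaaaaaarddaaaaaa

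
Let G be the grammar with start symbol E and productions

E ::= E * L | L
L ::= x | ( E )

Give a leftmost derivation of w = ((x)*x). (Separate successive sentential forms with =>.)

E => L => (E) => (E*L) => (L*L) => ((E)*L) => ((L)*L) => ((x)*L) => ((x)*x)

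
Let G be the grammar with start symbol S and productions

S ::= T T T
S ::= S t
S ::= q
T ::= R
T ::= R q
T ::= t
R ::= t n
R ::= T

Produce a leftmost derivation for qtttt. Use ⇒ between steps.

S ⇒ St ⇒ Stt ⇒ Sttt ⇒ Stttt ⇒ qtttt

S ⇒ St   [S ::= S t]
St ⇒ Stt   [S ::= S t]
Stt ⇒ Sttt   [S ::= S t]
Sttt ⇒ Stttt   [S ::= S t]
Stttt ⇒ qtttt   [S ::= q]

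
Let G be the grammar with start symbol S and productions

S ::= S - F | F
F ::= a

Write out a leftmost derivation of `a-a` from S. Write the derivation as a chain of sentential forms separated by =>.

S => S-F   [S ::= S - F]
S-F => F-F   [S ::= F]
F-F => a-F   [F ::= a]
a-F => a-a   [F ::= a]

S => S-F => F-F => a-F => a-a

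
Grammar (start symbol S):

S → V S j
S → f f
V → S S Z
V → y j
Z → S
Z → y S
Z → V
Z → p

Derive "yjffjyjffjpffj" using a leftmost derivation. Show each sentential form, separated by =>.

S => VSj => SSZSj => VSjSZSj => yjSjSZSj => yjffjSZSj => yjffjVSjZSj => yjffjyjSjZSj => yjffjyjffjZSj => yjffjyjffjpSj => yjffjyjffjpffj

S => VSj   [S → V S j]
VSj => SSZSj   [V → S S Z]
SSZSj => VSjSZSj   [S → V S j]
VSjSZSj => yjSjSZSj   [V → y j]
yjSjSZSj => yjffjSZSj   [S → f f]
yjffjSZSj => yjffjVSjZSj   [S → V S j]
yjffjVSjZSj => yjffjyjSjZSj   [V → y j]
yjffjyjSjZSj => yjffjyjffjZSj   [S → f f]
yjffjyjffjZSj => yjffjyjffjpSj   [Z → p]
yjffjyjffjpSj => yjffjyjffjpffj   [S → f f]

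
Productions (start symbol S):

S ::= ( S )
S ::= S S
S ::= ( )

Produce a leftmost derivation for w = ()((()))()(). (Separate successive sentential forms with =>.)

S => SS => SSS => ()SS => ()SSS => ()(S)SS => ()((S))SS => ()((()))SS => ()((()))()S => ()((()))()()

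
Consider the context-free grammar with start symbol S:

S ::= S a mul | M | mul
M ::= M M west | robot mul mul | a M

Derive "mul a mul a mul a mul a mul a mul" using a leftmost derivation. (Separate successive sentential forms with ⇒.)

S ⇒ S a mul ⇒ S a mul a mul ⇒ S a mul a mul a mul ⇒ S a mul a mul a mul a mul ⇒ S a mul a mul a mul a mul a mul ⇒ mul a mul a mul a mul a mul a mul

S ⇒ S a mul   [S ::= S a mul]
S a mul ⇒ S a mul a mul   [S ::= S a mul]
S a mul a mul ⇒ S a mul a mul a mul   [S ::= S a mul]
S a mul a mul a mul ⇒ S a mul a mul a mul a mul   [S ::= S a mul]
S a mul a mul a mul a mul ⇒ S a mul a mul a mul a mul a mul   [S ::= S a mul]
S a mul a mul a mul a mul a mul ⇒ mul a mul a mul a mul a mul a mul   [S ::= mul]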